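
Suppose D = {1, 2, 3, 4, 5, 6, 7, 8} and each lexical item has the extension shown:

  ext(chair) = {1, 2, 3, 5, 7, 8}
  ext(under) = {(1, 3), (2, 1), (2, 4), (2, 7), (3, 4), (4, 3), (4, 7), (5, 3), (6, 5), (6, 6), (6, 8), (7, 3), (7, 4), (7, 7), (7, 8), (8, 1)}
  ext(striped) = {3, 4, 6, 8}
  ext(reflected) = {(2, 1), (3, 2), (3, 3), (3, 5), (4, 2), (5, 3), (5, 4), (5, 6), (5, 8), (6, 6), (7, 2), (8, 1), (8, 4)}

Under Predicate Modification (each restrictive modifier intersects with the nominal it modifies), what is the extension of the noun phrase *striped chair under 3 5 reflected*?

{}

⟦under 3⟧ = {x : ⟨x, 3⟩ ∈ ⟦under⟧} = {1, 4, 5, 7}
⟦5 reflected⟧ = {x : ⟨5, x⟩ ∈ ⟦reflected⟧} = {3, 4, 6, 8}
⟦chair⟧ = {1, 2, 3, 5, 7, 8}
… ∩ ⟦under 3⟧ = {1, 2, 3, 5, 7, 8} ∩ {1, 4, 5, 7} = {1, 5, 7}
… ∩ ⟦5 reflected⟧ = {1, 5, 7} ∩ {3, 4, 6, 8} = ∅
… ∩ ⟦striped⟧ = ∅ ∩ {3, 4, 6, 8} = ∅
So ⟦striped chair under 3 5 reflected⟧ = {}.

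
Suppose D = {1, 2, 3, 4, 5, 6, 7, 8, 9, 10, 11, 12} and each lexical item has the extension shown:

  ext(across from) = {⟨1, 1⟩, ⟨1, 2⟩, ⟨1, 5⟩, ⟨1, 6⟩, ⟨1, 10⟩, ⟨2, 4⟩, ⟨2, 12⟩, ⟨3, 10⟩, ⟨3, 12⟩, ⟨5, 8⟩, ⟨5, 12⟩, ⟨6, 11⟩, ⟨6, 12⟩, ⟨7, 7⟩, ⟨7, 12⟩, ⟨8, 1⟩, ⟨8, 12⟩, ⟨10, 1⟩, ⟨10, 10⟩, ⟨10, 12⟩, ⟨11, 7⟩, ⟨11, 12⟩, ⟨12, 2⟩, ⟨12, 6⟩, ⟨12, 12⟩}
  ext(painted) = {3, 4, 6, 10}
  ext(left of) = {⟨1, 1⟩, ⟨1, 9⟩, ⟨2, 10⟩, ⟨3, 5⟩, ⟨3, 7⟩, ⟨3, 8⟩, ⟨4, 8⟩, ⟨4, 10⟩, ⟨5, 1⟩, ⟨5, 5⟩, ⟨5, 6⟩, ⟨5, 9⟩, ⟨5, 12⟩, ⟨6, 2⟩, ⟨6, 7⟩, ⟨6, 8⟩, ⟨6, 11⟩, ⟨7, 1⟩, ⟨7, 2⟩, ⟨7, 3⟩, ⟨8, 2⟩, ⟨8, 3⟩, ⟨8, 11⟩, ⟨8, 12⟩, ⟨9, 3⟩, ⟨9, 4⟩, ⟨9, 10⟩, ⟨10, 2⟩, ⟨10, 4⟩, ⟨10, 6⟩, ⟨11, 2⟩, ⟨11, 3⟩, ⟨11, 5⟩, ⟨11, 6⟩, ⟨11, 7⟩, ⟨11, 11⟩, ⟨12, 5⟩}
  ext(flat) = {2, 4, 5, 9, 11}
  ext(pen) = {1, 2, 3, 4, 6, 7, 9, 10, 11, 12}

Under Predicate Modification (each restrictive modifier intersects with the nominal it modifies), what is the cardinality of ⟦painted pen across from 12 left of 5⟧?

1

⟦across from 12⟧ = {x : ⟨x, 12⟩ ∈ ⟦across from⟧} = {2, 3, 5, 6, 7, 8, 10, 11, 12}
⟦left of 5⟧ = {x : ⟨x, 5⟩ ∈ ⟦left of⟧} = {3, 5, 11, 12}
⟦pen⟧ = {1, 2, 3, 4, 6, 7, 9, 10, 11, 12}
… ∩ ⟦across from 12⟧ = {1, 2, 3, 4, 6, 7, 9, 10, 11, 12} ∩ {2, 3, 5, 6, 7, 8, 10, 11, 12} = {2, 3, 6, 7, 10, 11, 12}
… ∩ ⟦left of 5⟧ = {2, 3, 6, 7, 10, 11, 12} ∩ {3, 5, 11, 12} = {3, 11, 12}
… ∩ ⟦painted⟧ = {3, 11, 12} ∩ {3, 4, 6, 10} = {3}
⟦painted pen across from 12 left of 5⟧ = {3}, so the cardinality is 1.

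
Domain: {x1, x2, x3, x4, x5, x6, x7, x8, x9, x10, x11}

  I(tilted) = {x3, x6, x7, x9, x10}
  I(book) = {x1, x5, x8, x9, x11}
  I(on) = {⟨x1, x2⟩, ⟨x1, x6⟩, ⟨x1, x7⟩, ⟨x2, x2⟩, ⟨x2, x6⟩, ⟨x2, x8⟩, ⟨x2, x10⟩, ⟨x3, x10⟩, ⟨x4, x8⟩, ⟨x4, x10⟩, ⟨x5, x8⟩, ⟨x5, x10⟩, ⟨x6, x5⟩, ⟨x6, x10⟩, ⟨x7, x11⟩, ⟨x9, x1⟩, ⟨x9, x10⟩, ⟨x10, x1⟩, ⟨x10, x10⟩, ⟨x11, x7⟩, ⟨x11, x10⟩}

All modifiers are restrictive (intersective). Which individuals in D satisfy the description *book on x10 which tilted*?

⟦on x10⟧ = {x : ⟨x, x10⟩ ∈ ⟦on⟧} = {x2, x3, x4, x5, x6, x9, x10, x11}
⟦which tilted⟧ = ⟦tilted⟧ = {x3, x6, x7, x9, x10}
⟦book⟧ = {x1, x5, x8, x9, x11}
… ∩ ⟦on x10⟧ = {x1, x5, x8, x9, x11} ∩ {x2, x3, x4, x5, x6, x9, x10, x11} = {x5, x9, x11}
… ∩ ⟦which tilted⟧ = {x5, x9, x11} ∩ {x3, x6, x7, x9, x10} = {x9}
So ⟦book on x10 which tilted⟧ = {x9}.

{x9}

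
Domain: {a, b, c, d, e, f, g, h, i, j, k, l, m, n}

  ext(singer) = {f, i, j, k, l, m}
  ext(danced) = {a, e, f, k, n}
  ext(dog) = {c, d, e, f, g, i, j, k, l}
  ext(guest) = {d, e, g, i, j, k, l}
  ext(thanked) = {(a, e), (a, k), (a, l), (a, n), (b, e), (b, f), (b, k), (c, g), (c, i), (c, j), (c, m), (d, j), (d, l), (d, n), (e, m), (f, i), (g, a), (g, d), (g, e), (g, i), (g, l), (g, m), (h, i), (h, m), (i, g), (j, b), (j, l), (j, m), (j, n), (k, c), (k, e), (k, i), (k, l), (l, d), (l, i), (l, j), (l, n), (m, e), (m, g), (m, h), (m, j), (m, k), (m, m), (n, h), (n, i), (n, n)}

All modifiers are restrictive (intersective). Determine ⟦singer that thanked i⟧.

{f, k, l}

⟦that thanked i⟧ = {x : ⟨x, i⟩ ∈ ⟦thanked⟧} = {c, f, g, h, k, l, n}
⟦singer⟧ = {f, i, j, k, l, m}
… ∩ ⟦that thanked i⟧ = {f, i, j, k, l, m} ∩ {c, f, g, h, k, l, n} = {f, k, l}
So ⟦singer that thanked i⟧ = {f, k, l}.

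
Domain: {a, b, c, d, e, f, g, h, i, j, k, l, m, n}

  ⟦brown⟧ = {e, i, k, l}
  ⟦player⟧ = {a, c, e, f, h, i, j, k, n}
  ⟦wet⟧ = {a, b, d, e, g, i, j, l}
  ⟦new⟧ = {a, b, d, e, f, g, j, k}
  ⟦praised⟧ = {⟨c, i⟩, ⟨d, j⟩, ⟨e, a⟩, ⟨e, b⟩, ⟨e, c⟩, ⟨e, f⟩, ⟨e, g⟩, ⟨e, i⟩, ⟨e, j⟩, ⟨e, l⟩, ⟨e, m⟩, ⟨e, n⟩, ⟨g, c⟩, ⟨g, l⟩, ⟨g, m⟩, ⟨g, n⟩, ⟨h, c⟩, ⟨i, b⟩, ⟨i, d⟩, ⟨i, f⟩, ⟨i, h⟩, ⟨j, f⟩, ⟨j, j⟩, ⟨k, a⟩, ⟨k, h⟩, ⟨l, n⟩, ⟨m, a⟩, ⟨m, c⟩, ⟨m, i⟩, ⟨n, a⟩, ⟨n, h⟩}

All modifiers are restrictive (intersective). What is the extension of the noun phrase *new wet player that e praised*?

{a, j}

⟦that e praised⟧ = {x : ⟨e, x⟩ ∈ ⟦praised⟧} = {a, b, c, f, g, i, j, l, m, n}
⟦player⟧ = {a, c, e, f, h, i, j, k, n}
… ∩ ⟦that e praised⟧ = {a, c, e, f, h, i, j, k, n} ∩ {a, b, c, f, g, i, j, l, m, n} = {a, c, f, i, j, n}
… ∩ ⟦new⟧ = {a, c, f, i, j, n} ∩ {a, b, d, e, f, g, j, k} = {a, f, j}
… ∩ ⟦wet⟧ = {a, f, j} ∩ {a, b, d, e, g, i, j, l} = {a, j}
So ⟦new wet player that e praised⟧ = {a, j}.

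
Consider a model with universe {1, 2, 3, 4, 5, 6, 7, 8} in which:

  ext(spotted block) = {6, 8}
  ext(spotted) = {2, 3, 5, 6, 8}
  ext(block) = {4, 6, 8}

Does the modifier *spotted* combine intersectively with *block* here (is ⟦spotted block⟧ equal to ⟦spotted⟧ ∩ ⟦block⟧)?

⟦spotted⟧ ∩ ⟦block⟧ = {2, 3, 5, 6, 8} ∩ {4, 6, 8} = {6, 8}
Observed ⟦spotted block⟧ = {6, 8}.
These coincide, so the modifier is intersective here.

yes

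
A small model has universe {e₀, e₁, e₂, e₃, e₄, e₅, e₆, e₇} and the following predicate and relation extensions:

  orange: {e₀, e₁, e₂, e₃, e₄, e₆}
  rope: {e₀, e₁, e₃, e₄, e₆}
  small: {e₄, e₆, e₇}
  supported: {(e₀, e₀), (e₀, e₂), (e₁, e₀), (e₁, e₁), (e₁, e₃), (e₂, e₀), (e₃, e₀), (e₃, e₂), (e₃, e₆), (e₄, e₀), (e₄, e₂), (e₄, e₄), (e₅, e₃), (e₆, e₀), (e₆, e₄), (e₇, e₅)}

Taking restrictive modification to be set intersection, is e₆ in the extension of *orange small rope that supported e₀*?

⟦that supported e₀⟧ = {x : ⟨x, e₀⟩ ∈ ⟦supported⟧} = {e₀, e₁, e₂, e₃, e₄, e₆}
⟦rope⟧ = {e₀, e₁, e₃, e₄, e₆}
… ∩ ⟦that supported e₀⟧ = {e₀, e₁, e₃, e₄, e₆} ∩ {e₀, e₁, e₂, e₃, e₄, e₆} = {e₀, e₁, e₃, e₄, e₆}
… ∩ ⟦orange⟧ = {e₀, e₁, e₃, e₄, e₆} ∩ {e₀, e₁, e₂, e₃, e₄, e₆} = {e₀, e₁, e₃, e₄, e₆}
… ∩ ⟦small⟧ = {e₀, e₁, e₃, e₄, e₆} ∩ {e₄, e₆, e₇} = {e₄, e₆}
⟦orange small rope that supported e₀⟧ = {e₄, e₆}; e₆ ∈ this set.

yes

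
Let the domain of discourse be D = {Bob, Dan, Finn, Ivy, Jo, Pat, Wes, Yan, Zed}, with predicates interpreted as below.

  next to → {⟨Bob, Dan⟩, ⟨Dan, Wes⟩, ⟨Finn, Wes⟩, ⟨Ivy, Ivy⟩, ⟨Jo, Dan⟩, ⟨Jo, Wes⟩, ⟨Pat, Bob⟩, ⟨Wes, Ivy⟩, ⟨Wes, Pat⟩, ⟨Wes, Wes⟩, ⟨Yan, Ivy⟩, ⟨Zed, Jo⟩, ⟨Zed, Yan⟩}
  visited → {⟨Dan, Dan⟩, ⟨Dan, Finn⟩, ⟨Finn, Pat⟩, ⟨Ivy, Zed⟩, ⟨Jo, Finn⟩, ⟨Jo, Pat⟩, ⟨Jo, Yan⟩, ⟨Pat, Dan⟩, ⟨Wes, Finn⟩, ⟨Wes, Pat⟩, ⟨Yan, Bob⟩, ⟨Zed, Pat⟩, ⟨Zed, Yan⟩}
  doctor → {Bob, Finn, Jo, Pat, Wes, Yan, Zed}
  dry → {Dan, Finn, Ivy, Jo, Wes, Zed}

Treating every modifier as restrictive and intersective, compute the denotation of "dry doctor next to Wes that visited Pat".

{Finn, Jo, Wes}

⟦next to Wes⟧ = {x : ⟨x, Wes⟩ ∈ ⟦next to⟧} = {Dan, Finn, Jo, Wes}
⟦that visited Pat⟧ = {x : ⟨x, Pat⟩ ∈ ⟦visited⟧} = {Finn, Jo, Wes, Zed}
⟦doctor⟧ = {Bob, Finn, Jo, Pat, Wes, Yan, Zed}
… ∩ ⟦next to Wes⟧ = {Bob, Finn, Jo, Pat, Wes, Yan, Zed} ∩ {Dan, Finn, Jo, Wes} = {Finn, Jo, Wes}
… ∩ ⟦that visited Pat⟧ = {Finn, Jo, Wes} ∩ {Finn, Jo, Wes, Zed} = {Finn, Jo, Wes}
… ∩ ⟦dry⟧ = {Finn, Jo, Wes} ∩ {Dan, Finn, Ivy, Jo, Wes, Zed} = {Finn, Jo, Wes}
So ⟦dry doctor next to Wes that visited Pat⟧ = {Finn, Jo, Wes}.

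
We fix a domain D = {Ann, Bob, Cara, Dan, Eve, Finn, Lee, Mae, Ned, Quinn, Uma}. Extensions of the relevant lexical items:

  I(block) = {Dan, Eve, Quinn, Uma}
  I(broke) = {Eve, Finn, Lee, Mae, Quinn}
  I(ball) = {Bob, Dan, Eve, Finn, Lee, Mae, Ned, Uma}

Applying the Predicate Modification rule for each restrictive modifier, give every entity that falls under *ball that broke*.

⟦that broke⟧ = ⟦broke⟧ = {Eve, Finn, Lee, Mae, Quinn}
⟦ball⟧ = {Bob, Dan, Eve, Finn, Lee, Mae, Ned, Uma}
… ∩ ⟦that broke⟧ = {Bob, Dan, Eve, Finn, Lee, Mae, Ned, Uma} ∩ {Eve, Finn, Lee, Mae, Quinn} = {Eve, Finn, Lee, Mae}
So ⟦ball that broke⟧ = {Eve, Finn, Lee, Mae}.

{Eve, Finn, Lee, Mae}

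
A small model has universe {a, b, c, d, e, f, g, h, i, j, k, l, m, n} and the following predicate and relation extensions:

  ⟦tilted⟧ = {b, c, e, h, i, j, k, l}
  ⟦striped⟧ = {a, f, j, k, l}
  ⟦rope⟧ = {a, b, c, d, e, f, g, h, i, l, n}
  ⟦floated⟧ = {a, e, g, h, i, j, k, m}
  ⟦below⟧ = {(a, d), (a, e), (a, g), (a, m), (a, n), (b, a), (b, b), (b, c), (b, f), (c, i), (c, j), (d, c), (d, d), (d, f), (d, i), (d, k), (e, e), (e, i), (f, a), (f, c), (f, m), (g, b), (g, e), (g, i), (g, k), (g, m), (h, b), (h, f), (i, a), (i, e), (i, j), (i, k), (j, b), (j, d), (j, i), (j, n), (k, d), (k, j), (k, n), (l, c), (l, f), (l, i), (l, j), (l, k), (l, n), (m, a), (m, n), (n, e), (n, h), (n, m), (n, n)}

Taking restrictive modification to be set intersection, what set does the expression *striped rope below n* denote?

⟦below n⟧ = {x : ⟨x, n⟩ ∈ ⟦below⟧} = {a, j, k, l, m, n}
⟦rope⟧ = {a, b, c, d, e, f, g, h, i, l, n}
… ∩ ⟦below n⟧ = {a, b, c, d, e, f, g, h, i, l, n} ∩ {a, j, k, l, m, n} = {a, l, n}
… ∩ ⟦striped⟧ = {a, l, n} ∩ {a, f, j, k, l} = {a, l}
So ⟦striped rope below n⟧ = {a, l}.

{a, l}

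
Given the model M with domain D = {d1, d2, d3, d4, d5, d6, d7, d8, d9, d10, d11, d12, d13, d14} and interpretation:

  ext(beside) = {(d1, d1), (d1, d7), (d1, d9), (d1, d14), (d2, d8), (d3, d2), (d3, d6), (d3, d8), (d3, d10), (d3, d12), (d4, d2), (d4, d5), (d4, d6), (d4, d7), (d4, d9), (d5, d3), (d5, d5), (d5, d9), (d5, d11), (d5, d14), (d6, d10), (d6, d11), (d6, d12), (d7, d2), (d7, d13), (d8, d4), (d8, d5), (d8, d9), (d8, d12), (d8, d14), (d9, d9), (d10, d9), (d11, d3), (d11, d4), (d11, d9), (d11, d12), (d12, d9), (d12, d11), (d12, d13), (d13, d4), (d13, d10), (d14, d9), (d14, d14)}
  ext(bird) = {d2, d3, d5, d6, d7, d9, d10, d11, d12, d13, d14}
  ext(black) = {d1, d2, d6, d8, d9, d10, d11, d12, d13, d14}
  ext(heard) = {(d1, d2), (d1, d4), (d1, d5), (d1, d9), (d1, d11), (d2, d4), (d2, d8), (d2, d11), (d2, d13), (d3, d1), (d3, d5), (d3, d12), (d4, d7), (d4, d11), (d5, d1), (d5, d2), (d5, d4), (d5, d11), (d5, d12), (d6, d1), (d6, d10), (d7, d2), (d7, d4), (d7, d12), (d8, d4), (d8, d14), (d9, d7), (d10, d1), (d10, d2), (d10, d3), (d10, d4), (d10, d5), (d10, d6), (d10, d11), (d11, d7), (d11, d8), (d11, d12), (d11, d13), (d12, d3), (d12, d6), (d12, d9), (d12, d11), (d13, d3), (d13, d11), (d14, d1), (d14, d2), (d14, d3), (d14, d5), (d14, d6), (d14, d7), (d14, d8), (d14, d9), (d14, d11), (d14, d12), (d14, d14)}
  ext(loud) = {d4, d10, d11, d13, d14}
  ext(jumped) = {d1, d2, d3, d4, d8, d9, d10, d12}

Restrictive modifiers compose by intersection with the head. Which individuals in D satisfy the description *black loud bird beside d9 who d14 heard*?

{d11, d14}

⟦beside d9⟧ = {x : ⟨x, d9⟩ ∈ ⟦beside⟧} = {d1, d4, d5, d8, d9, d10, d11, d12, d14}
⟦who d14 heard⟧ = {x : ⟨d14, x⟩ ∈ ⟦heard⟧} = {d1, d2, d3, d5, d6, d7, d8, d9, d11, d12, d14}
⟦bird⟧ = {d2, d3, d5, d6, d7, d9, d10, d11, d12, d13, d14}
… ∩ ⟦beside d9⟧ = {d2, d3, d5, d6, d7, d9, d10, d11, d12, d13, d14} ∩ {d1, d4, d5, d8, d9, d10, d11, d12, d14} = {d5, d9, d10, d11, d12, d14}
… ∩ ⟦who d14 heard⟧ = {d5, d9, d10, d11, d12, d14} ∩ {d1, d2, d3, d5, d6, d7, d8, d9, d11, d12, d14} = {d5, d9, d11, d12, d14}
… ∩ ⟦black⟧ = {d5, d9, d11, d12, d14} ∩ {d1, d2, d6, d8, d9, d10, d11, d12, d13, d14} = {d9, d11, d12, d14}
… ∩ ⟦loud⟧ = {d9, d11, d12, d14} ∩ {d4, d10, d11, d13, d14} = {d11, d14}
So ⟦black loud bird beside d9 who d14 heard⟧ = {d11, d14}.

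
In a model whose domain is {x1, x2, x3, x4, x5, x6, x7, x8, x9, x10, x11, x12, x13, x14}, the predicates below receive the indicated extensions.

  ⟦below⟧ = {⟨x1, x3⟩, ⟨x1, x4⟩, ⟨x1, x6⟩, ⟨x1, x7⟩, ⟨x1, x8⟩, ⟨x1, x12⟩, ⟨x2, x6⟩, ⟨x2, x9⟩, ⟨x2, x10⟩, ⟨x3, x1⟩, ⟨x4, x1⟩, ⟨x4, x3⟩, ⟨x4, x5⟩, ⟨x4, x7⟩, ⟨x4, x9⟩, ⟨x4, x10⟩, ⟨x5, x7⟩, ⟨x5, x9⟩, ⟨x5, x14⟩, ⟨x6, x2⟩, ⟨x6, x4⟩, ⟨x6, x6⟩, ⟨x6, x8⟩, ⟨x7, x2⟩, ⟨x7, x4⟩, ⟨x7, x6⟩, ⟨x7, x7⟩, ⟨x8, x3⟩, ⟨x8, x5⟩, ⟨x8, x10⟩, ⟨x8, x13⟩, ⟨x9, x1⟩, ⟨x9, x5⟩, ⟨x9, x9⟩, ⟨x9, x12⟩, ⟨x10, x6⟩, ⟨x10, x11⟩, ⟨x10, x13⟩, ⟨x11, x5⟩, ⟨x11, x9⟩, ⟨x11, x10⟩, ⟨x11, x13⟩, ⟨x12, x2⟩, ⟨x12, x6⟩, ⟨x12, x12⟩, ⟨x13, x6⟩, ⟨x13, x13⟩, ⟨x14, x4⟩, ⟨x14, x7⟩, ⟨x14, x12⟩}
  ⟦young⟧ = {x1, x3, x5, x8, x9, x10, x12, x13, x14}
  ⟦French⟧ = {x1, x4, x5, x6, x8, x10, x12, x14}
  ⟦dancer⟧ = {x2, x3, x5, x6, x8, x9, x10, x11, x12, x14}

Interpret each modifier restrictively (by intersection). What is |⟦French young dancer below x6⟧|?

2

⟦below x6⟧ = {x : ⟨x, x6⟩ ∈ ⟦below⟧} = {x1, x2, x6, x7, x10, x12, x13}
⟦dancer⟧ = {x2, x3, x5, x6, x8, x9, x10, x11, x12, x14}
… ∩ ⟦below x6⟧ = {x2, x3, x5, x6, x8, x9, x10, x11, x12, x14} ∩ {x1, x2, x6, x7, x10, x12, x13} = {x2, x6, x10, x12}
… ∩ ⟦French⟧ = {x2, x6, x10, x12} ∩ {x1, x4, x5, x6, x8, x10, x12, x14} = {x6, x10, x12}
… ∩ ⟦young⟧ = {x6, x10, x12} ∩ {x1, x3, x5, x8, x9, x10, x12, x13, x14} = {x10, x12}
⟦French young dancer below x6⟧ = {x10, x12}, so the cardinality is 2.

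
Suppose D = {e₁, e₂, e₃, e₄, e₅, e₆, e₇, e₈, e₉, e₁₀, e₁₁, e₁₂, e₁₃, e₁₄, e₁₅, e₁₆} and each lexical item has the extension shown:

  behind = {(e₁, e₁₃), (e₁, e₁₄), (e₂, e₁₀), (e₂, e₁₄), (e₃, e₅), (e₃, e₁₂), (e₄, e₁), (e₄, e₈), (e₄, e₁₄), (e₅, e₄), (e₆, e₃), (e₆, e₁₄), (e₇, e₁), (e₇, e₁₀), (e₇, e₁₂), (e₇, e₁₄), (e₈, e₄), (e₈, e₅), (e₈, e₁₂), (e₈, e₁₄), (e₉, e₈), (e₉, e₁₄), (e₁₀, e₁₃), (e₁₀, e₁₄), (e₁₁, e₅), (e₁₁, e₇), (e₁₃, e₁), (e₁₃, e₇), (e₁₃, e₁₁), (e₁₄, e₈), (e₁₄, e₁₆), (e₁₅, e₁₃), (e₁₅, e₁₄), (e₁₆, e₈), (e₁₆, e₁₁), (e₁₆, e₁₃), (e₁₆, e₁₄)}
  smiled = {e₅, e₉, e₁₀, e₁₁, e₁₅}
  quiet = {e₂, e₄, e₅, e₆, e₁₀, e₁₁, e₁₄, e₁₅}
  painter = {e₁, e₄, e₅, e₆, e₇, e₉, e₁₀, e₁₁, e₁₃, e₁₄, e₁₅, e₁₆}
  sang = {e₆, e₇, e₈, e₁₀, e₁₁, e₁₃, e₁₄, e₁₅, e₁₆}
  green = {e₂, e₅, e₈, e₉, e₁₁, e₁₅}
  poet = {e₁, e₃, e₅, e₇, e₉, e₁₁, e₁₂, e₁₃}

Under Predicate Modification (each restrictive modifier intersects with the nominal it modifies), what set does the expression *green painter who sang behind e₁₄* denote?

{e₁₅}

⟦who sang⟧ = ⟦sang⟧ = {e₆, e₇, e₈, e₁₀, e₁₁, e₁₃, e₁₄, e₁₅, e₁₆}
⟦behind e₁₄⟧ = {x : ⟨x, e₁₄⟩ ∈ ⟦behind⟧} = {e₁, e₂, e₄, e₆, e₇, e₈, e₉, e₁₀, e₁₅, e₁₆}
⟦painter⟧ = {e₁, e₄, e₅, e₆, e₇, e₉, e₁₀, e₁₁, e₁₃, e₁₄, e₁₅, e₁₆}
… ∩ ⟦who sang⟧ = {e₁, e₄, e₅, e₆, e₇, e₉, e₁₀, e₁₁, e₁₃, e₁₄, e₁₅, e₁₆} ∩ {e₆, e₇, e₈, e₁₀, e₁₁, e₁₃, e₁₄, e₁₅, e₁₆} = {e₆, e₇, e₁₀, e₁₁, e₁₃, e₁₄, e₁₅, e₁₆}
… ∩ ⟦behind e₁₄⟧ = {e₆, e₇, e₁₀, e₁₁, e₁₃, e₁₄, e₁₅, e₁₆} ∩ {e₁, e₂, e₄, e₆, e₇, e₈, e₉, e₁₀, e₁₅, e₁₆} = {e₆, e₇, e₁₀, e₁₅, e₁₆}
… ∩ ⟦green⟧ = {e₆, e₇, e₁₀, e₁₅, e₁₆} ∩ {e₂, e₅, e₈, e₉, e₁₁, e₁₅} = {e₁₅}
So ⟦green painter who sang behind e₁₄⟧ = {e₁₅}.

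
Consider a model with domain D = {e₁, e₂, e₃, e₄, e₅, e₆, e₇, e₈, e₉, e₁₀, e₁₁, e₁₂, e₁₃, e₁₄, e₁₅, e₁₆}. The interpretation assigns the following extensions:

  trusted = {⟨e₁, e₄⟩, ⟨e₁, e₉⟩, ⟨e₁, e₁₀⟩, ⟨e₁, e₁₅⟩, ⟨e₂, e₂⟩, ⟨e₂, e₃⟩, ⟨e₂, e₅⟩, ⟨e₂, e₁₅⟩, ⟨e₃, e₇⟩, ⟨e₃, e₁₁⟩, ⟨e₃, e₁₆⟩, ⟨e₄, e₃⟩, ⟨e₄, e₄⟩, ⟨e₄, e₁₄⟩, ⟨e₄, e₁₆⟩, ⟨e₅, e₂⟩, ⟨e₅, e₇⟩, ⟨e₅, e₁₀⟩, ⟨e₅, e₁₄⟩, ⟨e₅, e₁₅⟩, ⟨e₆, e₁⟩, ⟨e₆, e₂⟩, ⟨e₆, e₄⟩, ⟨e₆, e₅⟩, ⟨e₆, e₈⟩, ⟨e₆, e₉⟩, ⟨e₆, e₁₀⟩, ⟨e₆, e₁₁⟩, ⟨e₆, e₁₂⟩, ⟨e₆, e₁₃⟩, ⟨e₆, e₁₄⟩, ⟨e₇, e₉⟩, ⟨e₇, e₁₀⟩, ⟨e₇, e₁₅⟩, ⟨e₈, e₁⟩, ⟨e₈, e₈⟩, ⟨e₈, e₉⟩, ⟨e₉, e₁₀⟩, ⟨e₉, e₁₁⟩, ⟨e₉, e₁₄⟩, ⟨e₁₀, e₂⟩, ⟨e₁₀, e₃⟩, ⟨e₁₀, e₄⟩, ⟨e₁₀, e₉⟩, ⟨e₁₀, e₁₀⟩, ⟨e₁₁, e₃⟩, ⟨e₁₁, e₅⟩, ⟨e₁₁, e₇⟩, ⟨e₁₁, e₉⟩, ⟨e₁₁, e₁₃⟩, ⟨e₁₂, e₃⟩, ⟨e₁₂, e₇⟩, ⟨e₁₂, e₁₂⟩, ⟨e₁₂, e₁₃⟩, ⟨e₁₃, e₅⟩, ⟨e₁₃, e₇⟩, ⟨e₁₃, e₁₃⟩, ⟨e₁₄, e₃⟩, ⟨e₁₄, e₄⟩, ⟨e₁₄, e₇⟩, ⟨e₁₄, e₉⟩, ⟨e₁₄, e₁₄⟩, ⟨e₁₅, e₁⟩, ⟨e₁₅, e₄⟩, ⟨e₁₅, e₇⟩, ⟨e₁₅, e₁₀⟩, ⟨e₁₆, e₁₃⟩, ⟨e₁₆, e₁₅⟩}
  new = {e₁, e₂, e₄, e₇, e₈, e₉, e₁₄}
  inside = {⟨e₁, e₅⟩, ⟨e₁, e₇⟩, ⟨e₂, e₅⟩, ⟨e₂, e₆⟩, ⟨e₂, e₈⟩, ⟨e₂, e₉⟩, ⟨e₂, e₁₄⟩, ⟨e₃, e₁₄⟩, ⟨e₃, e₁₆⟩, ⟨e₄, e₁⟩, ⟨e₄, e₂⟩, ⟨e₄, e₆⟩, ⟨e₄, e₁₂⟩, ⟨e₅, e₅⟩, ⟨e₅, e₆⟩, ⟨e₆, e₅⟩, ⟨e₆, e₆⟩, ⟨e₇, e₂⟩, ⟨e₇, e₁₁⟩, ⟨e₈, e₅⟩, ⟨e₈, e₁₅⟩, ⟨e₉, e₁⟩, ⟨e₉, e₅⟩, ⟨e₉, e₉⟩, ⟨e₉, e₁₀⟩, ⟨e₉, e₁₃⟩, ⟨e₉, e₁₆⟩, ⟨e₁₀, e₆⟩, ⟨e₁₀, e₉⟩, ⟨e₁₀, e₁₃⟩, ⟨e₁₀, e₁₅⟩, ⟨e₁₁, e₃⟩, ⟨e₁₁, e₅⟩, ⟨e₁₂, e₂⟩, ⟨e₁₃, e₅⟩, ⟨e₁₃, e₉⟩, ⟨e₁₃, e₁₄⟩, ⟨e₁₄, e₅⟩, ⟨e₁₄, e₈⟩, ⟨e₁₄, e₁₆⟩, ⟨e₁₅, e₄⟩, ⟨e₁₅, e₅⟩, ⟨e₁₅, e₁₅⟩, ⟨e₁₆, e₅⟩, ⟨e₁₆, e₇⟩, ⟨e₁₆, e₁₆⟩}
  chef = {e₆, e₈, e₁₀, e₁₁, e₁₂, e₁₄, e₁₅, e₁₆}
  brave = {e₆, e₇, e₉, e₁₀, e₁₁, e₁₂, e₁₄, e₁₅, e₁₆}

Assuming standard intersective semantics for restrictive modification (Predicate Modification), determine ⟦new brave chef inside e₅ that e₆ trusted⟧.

⟦inside e₅⟧ = {x : ⟨x, e₅⟩ ∈ ⟦inside⟧} = {e₁, e₂, e₅, e₆, e₈, e₉, e₁₁, e₁₃, e₁₄, e₁₅, e₁₆}
⟦that e₆ trusted⟧ = {x : ⟨e₆, x⟩ ∈ ⟦trusted⟧} = {e₁, e₂, e₄, e₅, e₈, e₉, e₁₀, e₁₁, e₁₂, e₁₃, e₁₄}
⟦chef⟧ = {e₆, e₈, e₁₀, e₁₁, e₁₂, e₁₄, e₁₅, e₁₆}
… ∩ ⟦inside e₅⟧ = {e₆, e₈, e₁₀, e₁₁, e₁₂, e₁₄, e₁₅, e₁₆} ∩ {e₁, e₂, e₅, e₆, e₈, e₉, e₁₁, e₁₃, e₁₄, e₁₅, e₁₆} = {e₆, e₈, e₁₁, e₁₄, e₁₅, e₁₆}
… ∩ ⟦that e₆ trusted⟧ = {e₆, e₈, e₁₁, e₁₄, e₁₅, e₁₆} ∩ {e₁, e₂, e₄, e₅, e₈, e₉, e₁₀, e₁₁, e₁₂, e₁₃, e₁₄} = {e₈, e₁₁, e₁₄}
… ∩ ⟦new⟧ = {e₈, e₁₁, e₁₄} ∩ {e₁, e₂, e₄, e₇, e₈, e₉, e₁₄} = {e₈, e₁₄}
… ∩ ⟦brave⟧ = {e₈, e₁₄} ∩ {e₆, e₇, e₉, e₁₀, e₁₁, e₁₂, e₁₄, e₁₅, e₁₆} = {e₁₄}
So ⟦new brave chef inside e₅ that e₆ trusted⟧ = {e₁₄}.

{e₁₄}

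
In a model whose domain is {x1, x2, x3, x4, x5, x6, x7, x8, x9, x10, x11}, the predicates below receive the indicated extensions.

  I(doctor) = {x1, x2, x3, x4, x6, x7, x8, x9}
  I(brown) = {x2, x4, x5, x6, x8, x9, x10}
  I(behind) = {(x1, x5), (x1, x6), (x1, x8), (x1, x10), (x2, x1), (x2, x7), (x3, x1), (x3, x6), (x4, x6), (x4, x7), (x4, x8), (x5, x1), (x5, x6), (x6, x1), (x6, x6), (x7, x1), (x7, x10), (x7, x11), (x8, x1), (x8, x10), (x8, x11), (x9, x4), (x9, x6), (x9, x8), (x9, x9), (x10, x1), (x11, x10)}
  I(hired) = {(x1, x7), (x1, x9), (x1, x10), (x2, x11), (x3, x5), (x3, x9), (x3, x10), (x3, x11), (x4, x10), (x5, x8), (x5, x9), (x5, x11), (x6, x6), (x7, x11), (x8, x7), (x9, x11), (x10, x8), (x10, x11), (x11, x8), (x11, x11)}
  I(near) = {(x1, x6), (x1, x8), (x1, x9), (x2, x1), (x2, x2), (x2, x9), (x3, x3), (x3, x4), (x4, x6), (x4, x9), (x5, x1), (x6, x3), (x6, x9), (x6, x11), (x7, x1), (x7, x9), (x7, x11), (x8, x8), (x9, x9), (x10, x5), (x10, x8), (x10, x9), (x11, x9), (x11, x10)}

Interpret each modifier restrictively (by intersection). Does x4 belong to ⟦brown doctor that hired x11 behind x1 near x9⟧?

no

⟦that hired x11⟧ = {x : ⟨x, x11⟩ ∈ ⟦hired⟧} = {x2, x3, x5, x7, x9, x10, x11}
⟦behind x1⟧ = {x : ⟨x, x1⟩ ∈ ⟦behind⟧} = {x2, x3, x5, x6, x7, x8, x10}
⟦near x9⟧ = {x : ⟨x, x9⟩ ∈ ⟦near⟧} = {x1, x2, x4, x6, x7, x9, x10, x11}
⟦doctor⟧ = {x1, x2, x3, x4, x6, x7, x8, x9}
… ∩ ⟦that hired x11⟧ = {x1, x2, x3, x4, x6, x7, x8, x9} ∩ {x2, x3, x5, x7, x9, x10, x11} = {x2, x3, x7, x9}
… ∩ ⟦behind x1⟧ = {x2, x3, x7, x9} ∩ {x2, x3, x5, x6, x7, x8, x10} = {x2, x3, x7}
… ∩ ⟦near x9⟧ = {x2, x3, x7} ∩ {x1, x2, x4, x6, x7, x9, x10, x11} = {x2, x7}
… ∩ ⟦brown⟧ = {x2, x7} ∩ {x2, x4, x5, x6, x8, x9, x10} = {x2}
⟦brown doctor that hired x11 behind x1 near x9⟧ = {x2}; x4 ∉ this set.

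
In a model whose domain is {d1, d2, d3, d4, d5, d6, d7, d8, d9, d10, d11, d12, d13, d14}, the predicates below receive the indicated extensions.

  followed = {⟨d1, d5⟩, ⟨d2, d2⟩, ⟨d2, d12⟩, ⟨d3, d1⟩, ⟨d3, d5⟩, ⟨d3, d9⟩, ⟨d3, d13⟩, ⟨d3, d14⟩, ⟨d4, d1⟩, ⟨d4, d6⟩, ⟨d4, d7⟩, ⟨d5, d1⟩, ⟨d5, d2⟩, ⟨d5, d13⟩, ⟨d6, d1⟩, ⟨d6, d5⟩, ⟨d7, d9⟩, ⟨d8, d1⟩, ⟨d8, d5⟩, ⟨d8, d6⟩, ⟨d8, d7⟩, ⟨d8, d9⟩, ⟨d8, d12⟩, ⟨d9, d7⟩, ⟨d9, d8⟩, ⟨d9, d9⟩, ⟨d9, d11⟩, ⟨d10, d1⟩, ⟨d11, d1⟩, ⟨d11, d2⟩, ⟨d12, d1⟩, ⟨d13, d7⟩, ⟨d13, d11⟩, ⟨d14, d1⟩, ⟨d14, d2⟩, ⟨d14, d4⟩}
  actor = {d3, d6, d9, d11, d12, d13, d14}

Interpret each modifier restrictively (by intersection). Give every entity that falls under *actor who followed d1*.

⟦who followed d1⟧ = {x : ⟨x, d1⟩ ∈ ⟦followed⟧} = {d3, d4, d5, d6, d8, d10, d11, d12, d14}
⟦actor⟧ = {d3, d6, d9, d11, d12, d13, d14}
… ∩ ⟦who followed d1⟧ = {d3, d6, d9, d11, d12, d13, d14} ∩ {d3, d4, d5, d6, d8, d10, d11, d12, d14} = {d3, d6, d11, d12, d14}
So ⟦actor who followed d1⟧ = {d3, d6, d11, d12, d14}.

{d3, d6, d11, d12, d14}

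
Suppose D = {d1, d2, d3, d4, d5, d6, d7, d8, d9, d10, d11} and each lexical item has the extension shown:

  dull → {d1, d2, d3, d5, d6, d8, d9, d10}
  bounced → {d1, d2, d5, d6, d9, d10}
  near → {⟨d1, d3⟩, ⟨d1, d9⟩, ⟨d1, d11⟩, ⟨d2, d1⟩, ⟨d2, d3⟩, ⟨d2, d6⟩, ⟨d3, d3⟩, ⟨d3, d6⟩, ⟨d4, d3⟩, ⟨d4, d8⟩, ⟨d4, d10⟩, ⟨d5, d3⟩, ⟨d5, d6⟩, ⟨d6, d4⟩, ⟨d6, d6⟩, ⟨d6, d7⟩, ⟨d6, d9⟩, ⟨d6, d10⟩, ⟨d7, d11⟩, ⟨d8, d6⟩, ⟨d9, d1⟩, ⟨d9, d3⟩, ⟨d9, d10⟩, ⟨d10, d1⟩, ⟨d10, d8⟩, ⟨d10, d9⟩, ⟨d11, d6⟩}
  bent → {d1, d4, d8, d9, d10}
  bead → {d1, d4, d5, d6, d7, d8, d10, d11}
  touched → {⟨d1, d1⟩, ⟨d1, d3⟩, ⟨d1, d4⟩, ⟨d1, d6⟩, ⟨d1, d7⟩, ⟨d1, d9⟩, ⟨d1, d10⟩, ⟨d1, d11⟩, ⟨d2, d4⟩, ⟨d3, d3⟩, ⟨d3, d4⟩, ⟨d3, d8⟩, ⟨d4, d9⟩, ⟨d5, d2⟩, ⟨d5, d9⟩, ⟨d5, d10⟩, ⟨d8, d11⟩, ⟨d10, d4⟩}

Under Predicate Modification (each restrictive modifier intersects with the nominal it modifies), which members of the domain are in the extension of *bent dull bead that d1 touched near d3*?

⟦that d1 touched⟧ = {x : ⟨d1, x⟩ ∈ ⟦touched⟧} = {d1, d3, d4, d6, d7, d9, d10, d11}
⟦near d3⟧ = {x : ⟨x, d3⟩ ∈ ⟦near⟧} = {d1, d2, d3, d4, d5, d9}
⟦bead⟧ = {d1, d4, d5, d6, d7, d8, d10, d11}
… ∩ ⟦that d1 touched⟧ = {d1, d4, d5, d6, d7, d8, d10, d11} ∩ {d1, d3, d4, d6, d7, d9, d10, d11} = {d1, d4, d6, d7, d10, d11}
… ∩ ⟦near d3⟧ = {d1, d4, d6, d7, d10, d11} ∩ {d1, d2, d3, d4, d5, d9} = {d1, d4}
… ∩ ⟦bent⟧ = {d1, d4} ∩ {d1, d4, d8, d9, d10} = {d1, d4}
… ∩ ⟦dull⟧ = {d1, d4} ∩ {d1, d2, d3, d5, d6, d8, d9, d10} = {d1}
So ⟦bent dull bead that d1 touched near d3⟧ = {d1}.

{d1}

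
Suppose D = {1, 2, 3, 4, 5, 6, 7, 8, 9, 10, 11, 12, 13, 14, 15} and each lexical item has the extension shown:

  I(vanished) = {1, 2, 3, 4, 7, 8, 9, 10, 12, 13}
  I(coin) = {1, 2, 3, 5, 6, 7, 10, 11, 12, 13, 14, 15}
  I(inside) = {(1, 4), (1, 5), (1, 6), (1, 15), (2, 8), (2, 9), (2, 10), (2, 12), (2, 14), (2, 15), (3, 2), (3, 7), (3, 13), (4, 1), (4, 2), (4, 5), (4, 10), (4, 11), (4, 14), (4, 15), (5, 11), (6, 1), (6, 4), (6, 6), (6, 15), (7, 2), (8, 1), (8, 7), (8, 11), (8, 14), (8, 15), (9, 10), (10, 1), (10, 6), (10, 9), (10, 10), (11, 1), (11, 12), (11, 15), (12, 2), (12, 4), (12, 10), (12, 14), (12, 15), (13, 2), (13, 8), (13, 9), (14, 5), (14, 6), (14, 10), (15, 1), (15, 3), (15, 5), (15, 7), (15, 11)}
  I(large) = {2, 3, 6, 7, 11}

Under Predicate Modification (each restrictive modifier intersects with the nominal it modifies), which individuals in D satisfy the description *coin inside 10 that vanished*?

⟦inside 10⟧ = {x : ⟨x, 10⟩ ∈ ⟦inside⟧} = {2, 4, 9, 10, 12, 14}
⟦that vanished⟧ = ⟦vanished⟧ = {1, 2, 3, 4, 7, 8, 9, 10, 12, 13}
⟦coin⟧ = {1, 2, 3, 5, 6, 7, 10, 11, 12, 13, 14, 15}
… ∩ ⟦inside 10⟧ = {1, 2, 3, 5, 6, 7, 10, 11, 12, 13, 14, 15} ∩ {2, 4, 9, 10, 12, 14} = {2, 10, 12, 14}
… ∩ ⟦that vanished⟧ = {2, 10, 12, 14} ∩ {1, 2, 3, 4, 7, 8, 9, 10, 12, 13} = {2, 10, 12}
So ⟦coin inside 10 that vanished⟧ = {2, 10, 12}.

{2, 10, 12}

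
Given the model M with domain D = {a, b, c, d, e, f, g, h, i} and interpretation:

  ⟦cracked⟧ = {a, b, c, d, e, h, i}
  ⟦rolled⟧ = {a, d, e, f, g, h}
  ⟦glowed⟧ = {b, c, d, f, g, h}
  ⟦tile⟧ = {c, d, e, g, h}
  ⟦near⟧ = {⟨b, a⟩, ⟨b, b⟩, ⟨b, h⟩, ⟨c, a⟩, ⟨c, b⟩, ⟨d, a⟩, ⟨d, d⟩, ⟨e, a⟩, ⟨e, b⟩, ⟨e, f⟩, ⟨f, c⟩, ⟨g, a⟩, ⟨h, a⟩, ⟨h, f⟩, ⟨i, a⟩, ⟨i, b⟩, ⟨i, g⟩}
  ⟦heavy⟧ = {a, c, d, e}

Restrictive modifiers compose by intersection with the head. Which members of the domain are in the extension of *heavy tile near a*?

{c, d, e}

⟦near a⟧ = {x : ⟨x, a⟩ ∈ ⟦near⟧} = {b, c, d, e, g, h, i}
⟦tile⟧ = {c, d, e, g, h}
… ∩ ⟦near a⟧ = {c, d, e, g, h} ∩ {b, c, d, e, g, h, i} = {c, d, e, g, h}
… ∩ ⟦heavy⟧ = {c, d, e, g, h} ∩ {a, c, d, e} = {c, d, e}
So ⟦heavy tile near a⟧ = {c, d, e}.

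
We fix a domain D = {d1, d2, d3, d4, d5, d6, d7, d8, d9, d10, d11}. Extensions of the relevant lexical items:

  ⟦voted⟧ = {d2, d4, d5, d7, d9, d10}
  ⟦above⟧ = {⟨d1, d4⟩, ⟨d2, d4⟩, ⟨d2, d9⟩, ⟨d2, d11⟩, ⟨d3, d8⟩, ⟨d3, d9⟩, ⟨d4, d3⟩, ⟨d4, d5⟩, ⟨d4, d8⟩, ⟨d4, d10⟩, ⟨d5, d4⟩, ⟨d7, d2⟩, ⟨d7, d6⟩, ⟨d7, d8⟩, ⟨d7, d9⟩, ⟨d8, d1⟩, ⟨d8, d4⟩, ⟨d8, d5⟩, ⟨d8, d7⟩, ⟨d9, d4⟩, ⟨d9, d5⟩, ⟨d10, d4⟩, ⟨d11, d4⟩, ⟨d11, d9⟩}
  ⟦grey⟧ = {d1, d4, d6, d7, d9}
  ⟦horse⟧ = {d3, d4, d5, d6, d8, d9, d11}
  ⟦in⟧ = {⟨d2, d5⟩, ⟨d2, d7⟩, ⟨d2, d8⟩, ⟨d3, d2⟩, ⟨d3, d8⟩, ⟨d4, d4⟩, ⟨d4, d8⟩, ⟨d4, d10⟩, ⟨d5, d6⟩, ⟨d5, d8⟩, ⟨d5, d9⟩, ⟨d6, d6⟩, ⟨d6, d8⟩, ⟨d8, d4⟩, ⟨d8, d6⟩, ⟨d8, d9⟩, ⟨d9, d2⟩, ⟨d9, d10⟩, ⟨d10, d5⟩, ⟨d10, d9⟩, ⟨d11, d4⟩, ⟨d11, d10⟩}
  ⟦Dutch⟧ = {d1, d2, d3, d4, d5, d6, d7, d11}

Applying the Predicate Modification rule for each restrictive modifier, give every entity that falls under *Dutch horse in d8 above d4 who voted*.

⟦in d8⟧ = {x : ⟨x, d8⟩ ∈ ⟦in⟧} = {d2, d3, d4, d5, d6}
⟦above d4⟧ = {x : ⟨x, d4⟩ ∈ ⟦above⟧} = {d1, d2, d5, d8, d9, d10, d11}
⟦who voted⟧ = ⟦voted⟧ = {d2, d4, d5, d7, d9, d10}
⟦horse⟧ = {d3, d4, d5, d6, d8, d9, d11}
… ∩ ⟦in d8⟧ = {d3, d4, d5, d6, d8, d9, d11} ∩ {d2, d3, d4, d5, d6} = {d3, d4, d5, d6}
… ∩ ⟦above d4⟧ = {d3, d4, d5, d6} ∩ {d1, d2, d5, d8, d9, d10, d11} = {d5}
… ∩ ⟦who voted⟧ = {d5} ∩ {d2, d4, d5, d7, d9, d10} = {d5}
… ∩ ⟦Dutch⟧ = {d5} ∩ {d1, d2, d3, d4, d5, d6, d7, d11} = {d5}
So ⟦Dutch horse in d8 above d4 who voted⟧ = {d5}.

{d5}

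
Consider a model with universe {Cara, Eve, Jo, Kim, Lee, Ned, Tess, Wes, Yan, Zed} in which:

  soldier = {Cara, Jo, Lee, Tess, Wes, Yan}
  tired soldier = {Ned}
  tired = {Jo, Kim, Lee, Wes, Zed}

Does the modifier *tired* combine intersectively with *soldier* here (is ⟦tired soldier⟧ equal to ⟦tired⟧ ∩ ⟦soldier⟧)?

⟦tired⟧ ∩ ⟦soldier⟧ = {Jo, Kim, Lee, Wes, Zed} ∩ {Cara, Jo, Lee, Tess, Wes, Yan} = {Jo, Lee, Wes}
Observed ⟦tired soldier⟧ = {Ned}.
These differ, so the modifier is not intersective in this model.

no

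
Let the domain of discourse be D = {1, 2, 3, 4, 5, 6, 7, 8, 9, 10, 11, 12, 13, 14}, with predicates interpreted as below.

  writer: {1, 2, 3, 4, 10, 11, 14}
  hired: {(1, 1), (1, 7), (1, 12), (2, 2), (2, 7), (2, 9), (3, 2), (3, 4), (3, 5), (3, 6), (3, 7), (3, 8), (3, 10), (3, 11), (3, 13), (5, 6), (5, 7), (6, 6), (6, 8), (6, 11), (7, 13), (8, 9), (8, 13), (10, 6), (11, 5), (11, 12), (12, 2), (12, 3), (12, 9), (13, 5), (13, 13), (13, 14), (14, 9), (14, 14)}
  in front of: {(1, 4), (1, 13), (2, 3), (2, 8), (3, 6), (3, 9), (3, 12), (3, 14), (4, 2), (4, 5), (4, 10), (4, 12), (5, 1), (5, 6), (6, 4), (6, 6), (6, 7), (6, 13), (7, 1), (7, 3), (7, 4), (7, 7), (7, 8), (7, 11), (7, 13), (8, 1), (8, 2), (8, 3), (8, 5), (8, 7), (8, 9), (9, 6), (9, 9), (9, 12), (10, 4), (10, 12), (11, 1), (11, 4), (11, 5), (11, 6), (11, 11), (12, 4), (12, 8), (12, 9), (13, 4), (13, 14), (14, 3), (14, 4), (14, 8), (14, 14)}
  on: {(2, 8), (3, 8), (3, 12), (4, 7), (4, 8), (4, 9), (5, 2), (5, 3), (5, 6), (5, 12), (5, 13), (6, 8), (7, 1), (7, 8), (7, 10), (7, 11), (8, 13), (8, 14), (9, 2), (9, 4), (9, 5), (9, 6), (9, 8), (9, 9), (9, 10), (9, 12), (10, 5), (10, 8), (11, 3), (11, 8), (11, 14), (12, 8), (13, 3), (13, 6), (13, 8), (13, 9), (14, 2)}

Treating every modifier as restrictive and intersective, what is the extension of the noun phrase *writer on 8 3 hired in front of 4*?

{10, 11}

⟦on 8⟧ = {x : ⟨x, 8⟩ ∈ ⟦on⟧} = {2, 3, 4, 6, 7, 9, 10, 11, 12, 13}
⟦3 hired⟧ = {x : ⟨3, x⟩ ∈ ⟦hired⟧} = {2, 4, 5, 6, 7, 8, 10, 11, 13}
⟦in front of 4⟧ = {x : ⟨x, 4⟩ ∈ ⟦in front of⟧} = {1, 6, 7, 10, 11, 12, 13, 14}
⟦writer⟧ = {1, 2, 3, 4, 10, 11, 14}
… ∩ ⟦on 8⟧ = {1, 2, 3, 4, 10, 11, 14} ∩ {2, 3, 4, 6, 7, 9, 10, 11, 12, 13} = {2, 3, 4, 10, 11}
… ∩ ⟦3 hired⟧ = {2, 3, 4, 10, 11} ∩ {2, 4, 5, 6, 7, 8, 10, 11, 13} = {2, 4, 10, 11}
… ∩ ⟦in front of 4⟧ = {2, 4, 10, 11} ∩ {1, 6, 7, 10, 11, 12, 13, 14} = {10, 11}
So ⟦writer on 8 3 hired in front of 4⟧ = {10, 11}.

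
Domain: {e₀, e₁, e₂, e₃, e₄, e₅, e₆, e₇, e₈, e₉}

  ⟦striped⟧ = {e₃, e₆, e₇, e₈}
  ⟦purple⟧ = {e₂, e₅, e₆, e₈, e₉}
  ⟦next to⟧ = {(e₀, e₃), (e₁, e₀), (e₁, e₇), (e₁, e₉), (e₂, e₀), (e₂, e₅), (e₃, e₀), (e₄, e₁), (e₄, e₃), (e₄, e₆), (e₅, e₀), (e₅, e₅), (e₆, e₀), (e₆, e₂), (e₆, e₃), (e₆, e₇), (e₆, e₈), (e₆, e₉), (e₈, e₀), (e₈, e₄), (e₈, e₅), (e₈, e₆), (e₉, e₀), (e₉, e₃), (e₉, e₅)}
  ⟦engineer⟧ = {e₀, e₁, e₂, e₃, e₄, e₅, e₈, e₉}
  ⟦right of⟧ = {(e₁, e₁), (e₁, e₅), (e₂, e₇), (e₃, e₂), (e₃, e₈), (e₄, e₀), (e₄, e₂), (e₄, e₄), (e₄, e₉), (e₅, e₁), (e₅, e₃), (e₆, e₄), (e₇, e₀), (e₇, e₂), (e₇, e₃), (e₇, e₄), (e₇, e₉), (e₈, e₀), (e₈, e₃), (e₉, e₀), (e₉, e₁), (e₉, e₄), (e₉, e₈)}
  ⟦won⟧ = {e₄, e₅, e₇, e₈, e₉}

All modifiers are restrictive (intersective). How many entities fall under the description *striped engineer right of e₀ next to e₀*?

1

⟦right of e₀⟧ = {x : ⟨x, e₀⟩ ∈ ⟦right of⟧} = {e₄, e₇, e₈, e₉}
⟦next to e₀⟧ = {x : ⟨x, e₀⟩ ∈ ⟦next to⟧} = {e₁, e₂, e₃, e₅, e₆, e₈, e₉}
⟦engineer⟧ = {e₀, e₁, e₂, e₃, e₄, e₅, e₈, e₉}
… ∩ ⟦right of e₀⟧ = {e₀, e₁, e₂, e₃, e₄, e₅, e₈, e₉} ∩ {e₄, e₇, e₈, e₉} = {e₄, e₈, e₉}
… ∩ ⟦next to e₀⟧ = {e₄, e₈, e₉} ∩ {e₁, e₂, e₃, e₅, e₆, e₈, e₉} = {e₈, e₉}
… ∩ ⟦striped⟧ = {e₈, e₉} ∩ {e₃, e₆, e₇, e₈} = {e₈}
⟦striped engineer right of e₀ next to e₀⟧ = {e₈}, so the cardinality is 1.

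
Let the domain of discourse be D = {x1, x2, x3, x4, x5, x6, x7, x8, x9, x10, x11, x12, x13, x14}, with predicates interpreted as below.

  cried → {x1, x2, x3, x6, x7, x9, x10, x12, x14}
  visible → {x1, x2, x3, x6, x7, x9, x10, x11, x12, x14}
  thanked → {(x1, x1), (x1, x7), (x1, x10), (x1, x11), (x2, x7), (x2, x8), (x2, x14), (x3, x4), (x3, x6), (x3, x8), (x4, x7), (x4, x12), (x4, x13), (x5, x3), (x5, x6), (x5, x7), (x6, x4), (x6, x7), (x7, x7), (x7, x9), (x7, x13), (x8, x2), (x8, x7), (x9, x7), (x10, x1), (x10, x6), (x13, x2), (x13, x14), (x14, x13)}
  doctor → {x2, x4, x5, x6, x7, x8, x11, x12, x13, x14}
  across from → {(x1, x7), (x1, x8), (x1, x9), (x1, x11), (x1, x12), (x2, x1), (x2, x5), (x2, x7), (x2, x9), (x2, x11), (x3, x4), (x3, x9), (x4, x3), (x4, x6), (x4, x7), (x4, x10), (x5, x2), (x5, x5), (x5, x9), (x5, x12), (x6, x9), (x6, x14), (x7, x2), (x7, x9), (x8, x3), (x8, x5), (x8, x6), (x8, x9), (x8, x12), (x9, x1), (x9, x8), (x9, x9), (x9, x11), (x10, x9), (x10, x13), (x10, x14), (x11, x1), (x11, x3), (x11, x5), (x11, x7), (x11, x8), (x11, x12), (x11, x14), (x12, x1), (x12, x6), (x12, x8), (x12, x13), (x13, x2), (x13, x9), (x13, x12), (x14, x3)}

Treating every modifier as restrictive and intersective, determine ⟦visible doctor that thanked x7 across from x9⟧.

{x2, x6, x7}

⟦that thanked x7⟧ = {x : ⟨x, x7⟩ ∈ ⟦thanked⟧} = {x1, x2, x4, x5, x6, x7, x8, x9}
⟦across from x9⟧ = {x : ⟨x, x9⟩ ∈ ⟦across from⟧} = {x1, x2, x3, x5, x6, x7, x8, x9, x10, x13}
⟦doctor⟧ = {x2, x4, x5, x6, x7, x8, x11, x12, x13, x14}
… ∩ ⟦that thanked x7⟧ = {x2, x4, x5, x6, x7, x8, x11, x12, x13, x14} ∩ {x1, x2, x4, x5, x6, x7, x8, x9} = {x2, x4, x5, x6, x7, x8}
… ∩ ⟦across from x9⟧ = {x2, x4, x5, x6, x7, x8} ∩ {x1, x2, x3, x5, x6, x7, x8, x9, x10, x13} = {x2, x5, x6, x7, x8}
… ∩ ⟦visible⟧ = {x2, x5, x6, x7, x8} ∩ {x1, x2, x3, x6, x7, x9, x10, x11, x12, x14} = {x2, x6, x7}
So ⟦visible doctor that thanked x7 across from x9⟧ = {x2, x6, x7}.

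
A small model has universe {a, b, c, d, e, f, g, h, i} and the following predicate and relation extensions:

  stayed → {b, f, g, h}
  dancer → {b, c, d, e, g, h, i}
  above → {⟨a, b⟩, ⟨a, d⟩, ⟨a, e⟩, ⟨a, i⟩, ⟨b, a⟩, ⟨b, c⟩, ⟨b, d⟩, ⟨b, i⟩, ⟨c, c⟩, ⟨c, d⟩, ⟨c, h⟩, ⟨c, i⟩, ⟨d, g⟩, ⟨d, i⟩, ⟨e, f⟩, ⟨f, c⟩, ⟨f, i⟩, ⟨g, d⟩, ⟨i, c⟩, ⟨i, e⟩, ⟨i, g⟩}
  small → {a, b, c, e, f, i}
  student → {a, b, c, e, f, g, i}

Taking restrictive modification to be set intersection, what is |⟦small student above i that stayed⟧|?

⟦above i⟧ = {x : ⟨x, i⟩ ∈ ⟦above⟧} = {a, b, c, d, f}
⟦that stayed⟧ = ⟦stayed⟧ = {b, f, g, h}
⟦student⟧ = {a, b, c, e, f, g, i}
… ∩ ⟦above i⟧ = {a, b, c, e, f, g, i} ∩ {a, b, c, d, f} = {a, b, c, f}
… ∩ ⟦that stayed⟧ = {a, b, c, f} ∩ {b, f, g, h} = {b, f}
… ∩ ⟦small⟧ = {b, f} ∩ {a, b, c, e, f, i} = {b, f}
⟦small student above i that stayed⟧ = {b, f}, so the cardinality is 2.

2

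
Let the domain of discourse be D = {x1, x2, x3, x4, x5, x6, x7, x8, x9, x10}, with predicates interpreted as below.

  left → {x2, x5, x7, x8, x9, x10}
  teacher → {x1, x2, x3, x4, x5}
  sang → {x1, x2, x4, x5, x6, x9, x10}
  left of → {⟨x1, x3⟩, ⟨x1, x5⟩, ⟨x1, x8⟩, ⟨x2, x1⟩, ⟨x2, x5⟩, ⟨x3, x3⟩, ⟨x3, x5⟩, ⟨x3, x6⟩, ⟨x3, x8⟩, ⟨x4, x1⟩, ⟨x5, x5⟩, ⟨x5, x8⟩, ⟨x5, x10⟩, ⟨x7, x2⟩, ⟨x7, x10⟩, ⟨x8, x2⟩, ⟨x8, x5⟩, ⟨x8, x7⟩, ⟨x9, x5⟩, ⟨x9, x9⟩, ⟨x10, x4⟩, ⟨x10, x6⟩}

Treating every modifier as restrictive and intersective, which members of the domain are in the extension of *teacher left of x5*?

{x1, x2, x3, x5}

⟦left of x5⟧ = {x : ⟨x, x5⟩ ∈ ⟦left of⟧} = {x1, x2, x3, x5, x8, x9}
⟦teacher⟧ = {x1, x2, x3, x4, x5}
… ∩ ⟦left of x5⟧ = {x1, x2, x3, x4, x5} ∩ {x1, x2, x3, x5, x8, x9} = {x1, x2, x3, x5}
So ⟦teacher left of x5⟧ = {x1, x2, x3, x5}.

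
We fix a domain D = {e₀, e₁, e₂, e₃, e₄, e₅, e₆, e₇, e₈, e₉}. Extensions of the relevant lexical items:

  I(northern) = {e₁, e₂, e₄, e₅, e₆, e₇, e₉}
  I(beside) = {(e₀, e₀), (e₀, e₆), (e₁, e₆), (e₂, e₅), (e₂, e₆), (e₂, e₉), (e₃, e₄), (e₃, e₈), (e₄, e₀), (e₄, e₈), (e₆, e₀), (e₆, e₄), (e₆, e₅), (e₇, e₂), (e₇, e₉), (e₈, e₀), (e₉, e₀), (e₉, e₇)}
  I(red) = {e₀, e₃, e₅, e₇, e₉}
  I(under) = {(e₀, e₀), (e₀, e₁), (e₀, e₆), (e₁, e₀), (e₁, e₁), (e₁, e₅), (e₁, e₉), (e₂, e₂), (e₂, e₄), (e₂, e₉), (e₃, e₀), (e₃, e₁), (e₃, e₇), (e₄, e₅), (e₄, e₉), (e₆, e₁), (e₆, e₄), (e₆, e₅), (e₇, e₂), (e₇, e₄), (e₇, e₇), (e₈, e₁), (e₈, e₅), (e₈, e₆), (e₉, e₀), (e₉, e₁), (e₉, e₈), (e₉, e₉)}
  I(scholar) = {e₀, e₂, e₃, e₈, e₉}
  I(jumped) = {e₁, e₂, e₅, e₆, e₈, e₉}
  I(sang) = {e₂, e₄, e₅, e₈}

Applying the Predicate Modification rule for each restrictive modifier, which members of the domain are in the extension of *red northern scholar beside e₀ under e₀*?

{e₉}

⟦beside e₀⟧ = {x : ⟨x, e₀⟩ ∈ ⟦beside⟧} = {e₀, e₄, e₆, e₈, e₉}
⟦under e₀⟧ = {x : ⟨x, e₀⟩ ∈ ⟦under⟧} = {e₀, e₁, e₃, e₉}
⟦scholar⟧ = {e₀, e₂, e₃, e₈, e₉}
… ∩ ⟦beside e₀⟧ = {e₀, e₂, e₃, e₈, e₉} ∩ {e₀, e₄, e₆, e₈, e₉} = {e₀, e₈, e₉}
… ∩ ⟦under e₀⟧ = {e₀, e₈, e₉} ∩ {e₀, e₁, e₃, e₉} = {e₀, e₉}
… ∩ ⟦red⟧ = {e₀, e₉} ∩ {e₀, e₃, e₅, e₇, e₉} = {e₀, e₉}
… ∩ ⟦northern⟧ = {e₀, e₉} ∩ {e₁, e₂, e₄, e₅, e₆, e₇, e₉} = {e₉}
So ⟦red northern scholar beside e₀ under e₀⟧ = {e₉}.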